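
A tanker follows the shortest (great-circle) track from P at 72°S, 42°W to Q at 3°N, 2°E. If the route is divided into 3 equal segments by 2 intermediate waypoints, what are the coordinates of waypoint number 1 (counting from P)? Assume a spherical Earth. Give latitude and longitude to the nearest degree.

Write both endpoints as unit vectors p₁, p₂ with components (cos φ cos λ, cos φ sin λ, sin φ).
The central angle between the endpoints is δ = arccos(p₁·p₂) ≈ 1.398 rad (80.1°).
Interpolate at f = 1/3 with slerp weights a = sin((1−f)δ)/sin δ ≈ 0.815, b = sin(fδ)/sin δ ≈ 0.456.
p = a·p₁ + b·p₂ ≈ (0.642, -0.153, -0.751); φ = arcsin(p_z) ≈ -48.69°, λ = atan2(p_y, p_x) ≈ -13.37°.

≈ 49°S, 13°W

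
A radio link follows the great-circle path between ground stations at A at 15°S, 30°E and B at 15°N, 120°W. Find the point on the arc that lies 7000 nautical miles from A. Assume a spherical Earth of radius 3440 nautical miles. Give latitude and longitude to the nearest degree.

The haversine formula gives a central angle δ ≈ 2.636 rad (151.0°) between the endpoints. The total great-circle distance is δ·R ≈ 2.636 × 3440 ≈ 9069 nmi, so the target fraction is f = 7000/9069 ≈ 0.772.
Interpolate at f ≈ 0.772 with slerp weights a = sin((1−f)δ)/sin δ ≈ 1.169, b = sin(fδ)/sin δ ≈ 1.847.
p = a·p₁ + b·p₂ ≈ (0.085, -0.981, 0.176); φ = arcsin(p_z) ≈ 10.11°, λ = atan2(p_y, p_x) ≈ -85.02°.

≈ 10°N, 85°W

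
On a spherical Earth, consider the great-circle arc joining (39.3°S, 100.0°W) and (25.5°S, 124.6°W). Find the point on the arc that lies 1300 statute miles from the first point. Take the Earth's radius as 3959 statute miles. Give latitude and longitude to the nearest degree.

The haversine formula gives a central angle δ ≈ 0.433 rad (24.8°) between the endpoints. The total great-circle distance is δ·R ≈ 0.433 × 3959 ≈ 1714 mi, so the target fraction is f = 1300/1714 ≈ 0.758.
Interpolate at f ≈ 0.758 with slerp weights a = sin((1−f)δ)/sin δ ≈ 0.249, b = sin(fδ)/sin δ ≈ 0.769.
p = a·p₁ + b·p₂ ≈ (-0.427, -0.761, -0.489); φ = arcsin(p_z) ≈ -29.24°, λ = atan2(p_y, p_x) ≈ -119.33°.

≈ (29°S, 119°W)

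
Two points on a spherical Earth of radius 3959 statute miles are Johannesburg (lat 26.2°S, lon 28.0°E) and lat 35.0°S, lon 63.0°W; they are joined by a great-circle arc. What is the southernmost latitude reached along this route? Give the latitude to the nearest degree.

≈ 41°S

The great circle lies in the plane with unit normal n̂ = (p₁ × p₂)/|p₁ × p₂|.
Here n̂_z ≈ -0.757; the vertex latitude is φ_max = arccos|n̂_z| ≈ 40.8°.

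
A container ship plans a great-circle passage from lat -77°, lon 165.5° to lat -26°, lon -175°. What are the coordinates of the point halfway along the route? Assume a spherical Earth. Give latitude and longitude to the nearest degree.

The haversine formula gives a central angle δ ≈ 0.905 rad (51.8°) between the endpoints.
Interpolate at f = 1/2 with slerp weights a = sin((1−f)δ)/sin δ ≈ 0.556, b = sin(fδ)/sin δ ≈ 0.556.
p = a·p₁ + b·p₂ ≈ (-0.619, -0.012, -0.785); φ = arcsin(p_z) ≈ -51.76°, λ = atan2(p_y, p_x) ≈ -178.87°.

≈ lat -52°, lon -179°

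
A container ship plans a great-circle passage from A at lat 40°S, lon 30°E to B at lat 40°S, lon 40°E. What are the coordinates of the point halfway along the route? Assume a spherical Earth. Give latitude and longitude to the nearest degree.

Convert each endpoint to a unit vector on the sphere (x = cos φ cos λ, y = cos φ sin λ, z = sin φ).
The central angle between the endpoints is δ = arccos(p₁·p₂) ≈ 0.134 rad (7.7°).
Interpolate at f = 1/2 with slerp weights a = sin((1−f)δ)/sin δ ≈ 0.501, b = sin(fδ)/sin δ ≈ 0.501.
p = a·p₁ + b·p₂ ≈ (0.627, 0.439, -0.644); φ = arcsin(p_z) ≈ -40.11°, λ = atan2(p_y, p_x) ≈ 35.00°.

≈ lat 40°S, lon 35°E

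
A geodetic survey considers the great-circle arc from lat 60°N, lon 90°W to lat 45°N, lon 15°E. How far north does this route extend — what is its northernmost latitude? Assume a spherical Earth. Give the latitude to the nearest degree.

The great circle lies in the plane with unit normal n̂ = (p₁ × p₂)/|p₁ × p₂|.
Here n̂_z ≈ +0.400; the vertex latitude is φ_max = arccos|n̂_z| ≈ 66.4°.
Check via Clairaut: cos φ_max = |cos φ₁| · sin C = cos(60.0°)·sin(53.1°) ≈ 0.400, again giving ≈ 66.4°.

≈ 66°N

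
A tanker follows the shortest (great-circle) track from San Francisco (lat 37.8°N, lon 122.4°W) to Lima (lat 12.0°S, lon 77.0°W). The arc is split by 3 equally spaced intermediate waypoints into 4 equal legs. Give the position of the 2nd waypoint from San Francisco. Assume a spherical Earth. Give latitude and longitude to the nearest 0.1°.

From cos δ = sin φ₁ sin φ₂ + cos φ₁ cos φ₂ cos Δλ, the central angle is δ ≈ 1.143 rad (65.5°).
Interpolate at f = 2/4 with slerp weights a = sin((1−f)δ)/sin δ ≈ 0.594, b = sin(fδ)/sin δ ≈ 0.594.
p = a·p₁ + b·p₂ ≈ (-0.121, -0.963, 0.241); φ = arcsin(p_z) ≈ 13.93°, λ = atan2(p_y, p_x) ≈ -97.15°.

≈ lat 13.9°N, lon 97.2°W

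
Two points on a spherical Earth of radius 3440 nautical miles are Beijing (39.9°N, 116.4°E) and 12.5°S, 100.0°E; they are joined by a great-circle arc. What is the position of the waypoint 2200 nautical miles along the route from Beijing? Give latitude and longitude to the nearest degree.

Convert each endpoint to a unit vector on the sphere (x = cos φ cos λ, y = cos φ sin λ, z = sin φ).
The central angle between the endpoints is δ = arccos(p₁·p₂) ≈ 0.952 rad (54.6°). The total great-circle distance is δ·R ≈ 0.952 × 3440 ≈ 3276 nmi, so the target fraction is f = 2200/3276 ≈ 0.671.
Interpolate at f ≈ 0.671 with slerp weights a = sin((1−f)δ)/sin δ ≈ 0.378, b = sin(fδ)/sin δ ≈ 0.732.
p = a·p₁ + b·p₂ ≈ (-0.253, 0.964, 0.084); φ = arcsin(p_z) ≈ 4.81°, λ = atan2(p_y, p_x) ≈ 104.71°.

≈ 5°N, 105°E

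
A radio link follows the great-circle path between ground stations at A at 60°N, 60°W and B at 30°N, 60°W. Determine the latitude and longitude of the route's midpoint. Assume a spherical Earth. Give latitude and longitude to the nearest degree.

Convert each endpoint to a unit vector on the sphere (x = cos φ cos λ, y = cos φ sin λ, z = sin φ).
The central angle between the endpoints is δ = arccos(p₁·p₂) ≈ 0.524 rad (30.0°).
Interpolate at f = 1/2 with slerp weights a = sin((1−f)δ)/sin δ ≈ 0.518, b = sin(fδ)/sin δ ≈ 0.518.
p = a·p₁ + b·p₂ ≈ (0.354, -0.612, 0.707); φ = arcsin(p_z) ≈ 45.00°, λ = atan2(p_y, p_x) ≈ -60.00°.

≈ 45°N, 60°W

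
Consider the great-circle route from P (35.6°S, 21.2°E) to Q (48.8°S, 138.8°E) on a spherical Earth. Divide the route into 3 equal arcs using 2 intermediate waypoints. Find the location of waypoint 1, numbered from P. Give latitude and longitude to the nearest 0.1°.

≈ (54.3°S, 48.1°E)

The haversine formula gives a central angle δ ≈ 1.380 rad (79.1°) between the endpoints.
Interpolate at f = 1/3 with slerp weights a = sin((1−f)δ)/sin δ ≈ 0.810, b = sin(fδ)/sin δ ≈ 0.452.
p = a·p₁ + b·p₂ ≈ (0.390, 0.434, -0.812); φ = arcsin(p_z) ≈ -54.28°, λ = atan2(p_y, p_x) ≈ 48.07°.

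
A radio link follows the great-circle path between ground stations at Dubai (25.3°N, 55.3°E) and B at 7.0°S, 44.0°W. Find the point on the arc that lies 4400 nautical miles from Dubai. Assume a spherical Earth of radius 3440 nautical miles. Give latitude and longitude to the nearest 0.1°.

≈ 4.9°N, 18.5°W

Write both endpoints as unit vectors p₁, p₂ with components (cos φ cos λ, cos φ sin λ, sin φ).
The central angle between the endpoints is δ = arccos(p₁·p₂) ≈ 1.769 rad (101.4°). The total great-circle distance is δ·R ≈ 1.769 × 3440 ≈ 6086 nmi, so the target fraction is f = 4400/6086 ≈ 0.723.
Interpolate at f ≈ 0.723 with slerp weights a = sin((1−f)δ)/sin δ ≈ 0.480, b = sin(fδ)/sin δ ≈ 0.977.
p = a·p₁ + b·p₂ ≈ (0.945, -0.317, 0.086); φ = arcsin(p_z) ≈ 4.94°, λ = atan2(p_y, p_x) ≈ -18.53°.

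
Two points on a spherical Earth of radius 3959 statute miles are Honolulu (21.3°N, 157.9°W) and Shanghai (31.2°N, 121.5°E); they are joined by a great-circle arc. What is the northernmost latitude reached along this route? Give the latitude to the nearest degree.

≈ 34°N

The great circle lies in the plane with unit normal n̂ = (p₁ × p₂)/|p₁ × p₂|.
Here n̂_z ≈ -0.829; the vertex latitude is φ_max = arccos|n̂_z| ≈ 34.0°.
Check via Clairaut: cos φ_max = |cos φ₁| · sin C = cos(21.3°)·sin(62.9°) ≈ 0.829, again giving ≈ 34.0°.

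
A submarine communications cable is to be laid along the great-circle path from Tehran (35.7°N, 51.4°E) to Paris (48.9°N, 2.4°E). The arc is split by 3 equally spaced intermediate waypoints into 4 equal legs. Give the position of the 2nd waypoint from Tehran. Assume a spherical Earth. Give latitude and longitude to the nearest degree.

≈ 45°N, 30°E

Convert each endpoint to a unit vector on the sphere (x = cos φ cos λ, y = cos φ sin λ, z = sin φ).
The central angle between the endpoints is δ = arccos(p₁·p₂) ≈ 0.660 rad (37.8°).
Interpolate at f = 2/4 with slerp weights a = sin((1−f)δ)/sin δ ≈ 0.529, b = sin(fδ)/sin δ ≈ 0.529.
p = a·p₁ + b·p₂ ≈ (0.615, 0.350, 0.707); φ = arcsin(p_z) ≈ 44.97°, λ = atan2(p_y, p_x) ≈ 29.65°.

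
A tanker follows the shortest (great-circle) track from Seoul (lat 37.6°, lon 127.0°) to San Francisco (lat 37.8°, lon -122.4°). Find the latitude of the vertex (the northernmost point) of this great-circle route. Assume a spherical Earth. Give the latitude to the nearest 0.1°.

The great circle lies in the plane with unit normal n̂ = (p₁ × p₂)/|p₁ × p₂|.
Here n̂_z ≈ +0.593; the vertex latitude is φ_max = arccos|n̂_z| ≈ 53.6°.
Check via Clairaut: cos φ_max = |cos φ₁| · sin C = cos(37.6°)·sin(48.5°) ≈ 0.593, again giving ≈ 53.6°.

≈ 53.6°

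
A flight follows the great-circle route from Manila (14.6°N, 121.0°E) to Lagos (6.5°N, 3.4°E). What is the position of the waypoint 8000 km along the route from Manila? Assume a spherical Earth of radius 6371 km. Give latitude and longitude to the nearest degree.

≈ 18°N, 46°E

Convert each endpoint to a unit vector on the sphere (x = cos φ cos λ, y = cos φ sin λ, z = sin φ).
The central angle between the endpoints is δ = arccos(p₁·p₂) ≈ 2.001 rad (114.6°). The total great-circle distance is δ·R ≈ 2.001 × 6371 ≈ 12747 km, so the target fraction is f = 8000/12747 ≈ 0.628.
Interpolate at f ≈ 0.628 with slerp weights a = sin((1−f)δ)/sin δ ≈ 0.746, b = sin(fδ)/sin δ ≈ 1.046.
p = a·p₁ + b·p₂ ≈ (0.666, 0.680, 0.306); φ = arcsin(p_z) ≈ 17.85°, λ = atan2(p_y, p_x) ≈ 45.63°.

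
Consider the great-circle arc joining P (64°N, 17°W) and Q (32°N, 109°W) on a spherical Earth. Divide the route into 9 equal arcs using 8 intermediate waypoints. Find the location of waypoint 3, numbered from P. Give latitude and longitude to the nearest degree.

≈ (62°N, 64°W)

Write both endpoints as unit vectors p₁, p₂ with components (cos φ cos λ, cos φ sin λ, sin φ).
The central angle between the endpoints is δ = arccos(p₁·p₂) ≈ 1.089 rad (62.4°).
Interpolate at f = 3/9 with slerp weights a = sin((1−f)δ)/sin δ ≈ 0.749, b = sin(fδ)/sin δ ≈ 0.401.
p = a·p₁ + b·p₂ ≈ (0.203, -0.417, 0.886); φ = arcsin(p_z) ≈ 62.34°, λ = atan2(p_y, p_x) ≈ -64.01°.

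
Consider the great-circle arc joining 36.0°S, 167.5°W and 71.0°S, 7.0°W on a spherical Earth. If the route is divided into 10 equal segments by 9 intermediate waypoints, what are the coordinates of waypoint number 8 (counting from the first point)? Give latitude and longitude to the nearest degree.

≈ 83°S, 45°W

The haversine formula gives a central angle δ ≈ 1.258 rad (72.1°) between the endpoints.
Interpolate at f = 8/10 with slerp weights a = sin((1−f)δ)/sin δ ≈ 0.262, b = sin(fδ)/sin δ ≈ 0.888.
p = a·p₁ + b·p₂ ≈ (0.080, -0.081, -0.993); φ = arcsin(p_z) ≈ -83.45°, λ = atan2(p_y, p_x) ≈ -45.28°.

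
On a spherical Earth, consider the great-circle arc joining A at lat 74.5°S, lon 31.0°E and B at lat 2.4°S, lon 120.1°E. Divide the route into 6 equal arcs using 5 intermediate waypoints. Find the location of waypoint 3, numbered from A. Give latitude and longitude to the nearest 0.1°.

≈ lat 44.1°S, lon 105.2°E

Convert each endpoint to a unit vector on the sphere (x = cos φ cos λ, y = cos φ sin λ, z = sin φ).
The central angle between the endpoints is δ = arccos(p₁·p₂) ≈ 1.526 rad (87.4°).
Interpolate at f = 3/6 with slerp weights a = sin((1−f)δ)/sin δ ≈ 0.692, b = sin(fδ)/sin δ ≈ 0.692.
p = a·p₁ + b·p₂ ≈ (-0.188, 0.693, -0.696); φ = arcsin(p_z) ≈ -44.08°, λ = atan2(p_y, p_x) ≈ 105.19°.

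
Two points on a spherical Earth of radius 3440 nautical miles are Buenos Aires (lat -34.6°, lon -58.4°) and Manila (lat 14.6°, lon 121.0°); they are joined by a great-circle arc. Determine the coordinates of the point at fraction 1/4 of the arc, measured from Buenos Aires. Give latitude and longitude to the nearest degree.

≈ lat -75°, lon -54°

The haversine formula gives a central angle δ ≈ 2.792 rad (160.0°) between the endpoints.
Interpolate at f = 1/4 with slerp weights a = sin((1−f)δ)/sin δ ≈ 2.531, b = sin(fδ)/sin δ ≈ 1.879.
p = a·p₁ + b·p₂ ≈ (0.155, -0.216, -0.964); φ = arcsin(p_z) ≈ -74.55°, λ = atan2(p_y, p_x) ≈ -54.30°.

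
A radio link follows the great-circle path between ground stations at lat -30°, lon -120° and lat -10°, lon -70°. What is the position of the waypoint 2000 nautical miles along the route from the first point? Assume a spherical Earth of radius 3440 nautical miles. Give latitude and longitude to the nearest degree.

Write both endpoints as unit vectors p₁, p₂ with components (cos φ cos λ, cos φ sin λ, sin φ).
The central angle between the endpoints is δ = arccos(p₁·p₂) ≈ 0.883 rad (50.6°). The total great-circle distance is δ·R ≈ 0.883 × 3440 ≈ 3037 nmi, so the target fraction is f = 2000/3037 ≈ 0.659.
Interpolate at f ≈ 0.659 with slerp weights a = sin((1−f)δ)/sin δ ≈ 0.384, b = sin(fδ)/sin δ ≈ 0.711.
p = a·p₁ + b·p₂ ≈ (0.073, -0.946, -0.316); φ = arcsin(p_z) ≈ -18.39°, λ = atan2(p_y, p_x) ≈ -85.58°.

≈ lat -18°, lon -86°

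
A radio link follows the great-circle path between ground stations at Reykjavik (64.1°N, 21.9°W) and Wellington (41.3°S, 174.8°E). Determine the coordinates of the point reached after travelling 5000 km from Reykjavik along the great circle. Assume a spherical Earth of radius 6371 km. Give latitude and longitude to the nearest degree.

≈ 64°N, 145°W

From cos δ = sin φ₁ sin φ₂ + cos φ₁ cos φ₂ cos Δλ, the central angle is δ ≈ 2.709 rad (155.2°). The total great-circle distance is δ·R ≈ 2.709 × 6371 ≈ 17261 km, so the target fraction is f = 5000/17261 ≈ 0.290.
Interpolate at f ≈ 0.290 with slerp weights a = sin((1−f)δ)/sin δ ≈ 2.239, b = sin(fδ)/sin δ ≈ 1.687.
p = a·p₁ + b·p₂ ≈ (-0.355, -0.250, 0.901); φ = arcsin(p_z) ≈ 64.29°, λ = atan2(p_y, p_x) ≈ -144.82°.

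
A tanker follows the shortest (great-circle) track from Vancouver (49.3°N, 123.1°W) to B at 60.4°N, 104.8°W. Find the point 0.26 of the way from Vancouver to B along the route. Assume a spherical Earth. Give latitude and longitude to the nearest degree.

Convert each endpoint to a unit vector on the sphere (x = cos φ cos λ, y = cos φ sin λ, z = sin φ).
The central angle between the endpoints is δ = arccos(p₁·p₂) ≈ 0.265 rad (15.2°).
Interpolate at f = 0.26 with slerp weights a = sin((1−f)δ)/sin δ ≈ 0.744, b = sin(fδ)/sin δ ≈ 0.263.
p = a·p₁ + b·p₂ ≈ (-0.298, -0.532, 0.793); φ = arcsin(p_z) ≈ 52.43°, λ = atan2(p_y, p_x) ≈ -119.27°.

≈ 52°N, 119°W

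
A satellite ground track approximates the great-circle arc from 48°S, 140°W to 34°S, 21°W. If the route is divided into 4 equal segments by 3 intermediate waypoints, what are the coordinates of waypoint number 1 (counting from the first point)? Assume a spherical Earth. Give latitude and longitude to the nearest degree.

From cos δ = sin φ₁ sin φ₂ + cos φ₁ cos φ₂ cos Δλ, the central angle is δ ≈ 1.424 rad (81.6°).
Interpolate at f = 1/4 with slerp weights a = sin((1−f)δ)/sin δ ≈ 0.886, b = sin(fδ)/sin δ ≈ 0.352.
p = a·p₁ + b·p₂ ≈ (-0.181, -0.486, -0.855); φ = arcsin(p_z) ≈ -58.78°, λ = atan2(p_y, p_x) ≈ -110.48°.

≈ 59°S, 110°W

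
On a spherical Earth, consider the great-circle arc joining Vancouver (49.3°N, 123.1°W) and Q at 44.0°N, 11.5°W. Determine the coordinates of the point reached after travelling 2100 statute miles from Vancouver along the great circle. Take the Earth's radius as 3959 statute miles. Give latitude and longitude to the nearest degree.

≈ 62°N, 72°W

Write both endpoints as unit vectors p₁, p₂ with components (cos φ cos λ, cos φ sin λ, sin φ).
The central angle between the endpoints is δ = arccos(p₁·p₂) ≈ 1.209 rad (69.3°). The total great-circle distance is δ·R ≈ 1.209 × 3959 ≈ 4786 mi, so the target fraction is f = 2100/4786 ≈ 0.439.
Interpolate at f ≈ 0.439 with slerp weights a = sin((1−f)δ)/sin δ ≈ 0.671, b = sin(fδ)/sin δ ≈ 0.541.
p = a·p₁ + b·p₂ ≈ (0.142, -0.444, 0.885); φ = arcsin(p_z) ≈ 62.20°, λ = atan2(p_y, p_x) ≈ -72.24°.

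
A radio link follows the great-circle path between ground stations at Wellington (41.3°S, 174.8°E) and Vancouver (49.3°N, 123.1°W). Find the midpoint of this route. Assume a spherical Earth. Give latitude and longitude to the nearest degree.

≈ 5°N, 157°W

Convert each endpoint to a unit vector on the sphere (x = cos φ cos λ, y = cos φ sin λ, z = sin φ).
The central angle between the endpoints is δ = arccos(p₁·p₂) ≈ 1.845 rad (105.7°).
Interpolate at f = 1/2 with slerp weights a = sin((1−f)δ)/sin δ ≈ 0.828, b = sin(fδ)/sin δ ≈ 0.828.
p = a·p₁ + b·p₂ ≈ (-0.915, -0.396, 0.081); φ = arcsin(p_z) ≈ 4.66°, λ = atan2(p_y, p_x) ≈ -156.59°.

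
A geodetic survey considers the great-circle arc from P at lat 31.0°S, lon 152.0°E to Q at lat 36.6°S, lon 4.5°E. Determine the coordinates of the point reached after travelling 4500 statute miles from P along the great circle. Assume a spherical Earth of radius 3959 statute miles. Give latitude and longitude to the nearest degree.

Write both endpoints as unit vectors p₁, p₂ with components (cos φ cos λ, cos φ sin λ, sin φ).
The central angle between the endpoints is δ = arccos(p₁·p₂) ≈ 1.848 rad (105.9°). The total great-circle distance is δ·R ≈ 1.848 × 3959 ≈ 7315 mi, so the target fraction is f = 4500/7315 ≈ 0.615.
Interpolate at f ≈ 0.615 with slerp weights a = sin((1−f)δ)/sin δ ≈ 0.678, b = sin(fδ)/sin δ ≈ 0.943.
p = a·p₁ + b·p₂ ≈ (0.241, 0.332, -0.912); φ = arcsin(p_z) ≈ -65.74°, λ = atan2(p_y, p_x) ≈ 54.01°.

≈ lat 66°S, lon 54°E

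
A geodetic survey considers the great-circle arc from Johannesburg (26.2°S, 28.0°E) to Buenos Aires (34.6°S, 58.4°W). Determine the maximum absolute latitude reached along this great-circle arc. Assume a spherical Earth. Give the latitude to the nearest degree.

The great circle lies in the plane with unit normal n̂ = (p₁ × p₂)/|p₁ × p₂|.
Here n̂_z ≈ -0.772; the vertex latitude is φ_max = arccos|n̂_z| ≈ 39.5°.

≈ 39°S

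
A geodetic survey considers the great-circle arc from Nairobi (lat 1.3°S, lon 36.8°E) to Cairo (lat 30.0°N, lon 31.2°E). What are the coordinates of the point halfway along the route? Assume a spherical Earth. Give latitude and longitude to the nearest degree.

The haversine formula gives a central angle δ ≈ 0.554 rad (31.8°) between the endpoints.
Interpolate at f = 1/2 with slerp weights a = sin((1−f)δ)/sin δ ≈ 0.520, b = sin(fδ)/sin δ ≈ 0.520.
p = a·p₁ + b·p₂ ≈ (0.801, 0.545, 0.248); φ = arcsin(p_z) ≈ 14.37°, λ = atan2(p_y, p_x) ≈ 34.20°.

≈ lat 14°N, lon 34°E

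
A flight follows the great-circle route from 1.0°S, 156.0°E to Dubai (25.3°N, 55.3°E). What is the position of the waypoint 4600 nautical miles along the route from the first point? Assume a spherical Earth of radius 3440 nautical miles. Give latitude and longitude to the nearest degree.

Convert each endpoint to a unit vector on the sphere (x = cos φ cos λ, y = cos φ sin λ, z = sin φ).
The central angle between the endpoints is δ = arccos(p₁·p₂) ≈ 1.747 rad (100.1°). The total great-circle distance is δ·R ≈ 1.747 × 3440 ≈ 6010 nmi, so the target fraction is f = 4600/6010 ≈ 0.765.
Interpolate at f ≈ 0.765 with slerp weights a = sin((1−f)δ)/sin δ ≈ 0.405, b = sin(fδ)/sin δ ≈ 0.988.
p = a·p₁ + b·p₂ ≈ (0.139, 0.899, 0.415); φ = arcsin(p_z) ≈ 24.53°, λ = atan2(p_y, p_x) ≈ 81.22°.

≈ 25°N, 81°E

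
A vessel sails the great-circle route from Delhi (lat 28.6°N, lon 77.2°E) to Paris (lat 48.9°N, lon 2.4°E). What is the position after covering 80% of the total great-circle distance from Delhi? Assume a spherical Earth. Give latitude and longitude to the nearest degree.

≈ lat 49°N, lon 21°E

The haversine formula gives a central angle δ ≈ 1.033 rad (59.2°) between the endpoints.
Interpolate at f = 0.80 with slerp weights a = sin((1−f)δ)/sin δ ≈ 0.239, b = sin(fδ)/sin δ ≈ 0.856.
p = a·p₁ + b·p₂ ≈ (0.609, 0.228, 0.760); φ = arcsin(p_z) ≈ 49.44°, λ = atan2(p_y, p_x) ≈ 20.53°.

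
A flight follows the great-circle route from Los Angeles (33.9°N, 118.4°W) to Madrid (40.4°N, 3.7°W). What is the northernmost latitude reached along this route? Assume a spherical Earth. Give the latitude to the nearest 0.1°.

≈ 54.8°N

The great circle lies in the plane with unit normal n̂ = (p₁ × p₂)/|p₁ × p₂|.
Here n̂_z ≈ +0.577; the vertex latitude is φ_max = arccos|n̂_z| ≈ 54.8°.
Check via Clairaut: cos φ_max = |cos φ₁| · sin C = cos(33.9°)·sin(44.0°) ≈ 0.577, again giving ≈ 54.8°.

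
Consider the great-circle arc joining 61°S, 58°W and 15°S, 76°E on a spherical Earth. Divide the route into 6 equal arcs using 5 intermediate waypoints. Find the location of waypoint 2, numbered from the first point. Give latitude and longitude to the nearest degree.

≈ 68°S, 20°E

Write both endpoints as unit vectors p₁, p₂ with components (cos φ cos λ, cos φ sin λ, sin φ).
The central angle between the endpoints is δ = arccos(p₁·p₂) ≈ 1.670 rad (95.7°).
Interpolate at f = 2/6 with slerp weights a = sin((1−f)δ)/sin δ ≈ 0.902, b = sin(fδ)/sin δ ≈ 0.531.
p = a·p₁ + b·p₂ ≈ (0.356, 0.127, -0.926); φ = arcsin(p_z) ≈ -67.81°, λ = atan2(p_y, p_x) ≈ 19.64°.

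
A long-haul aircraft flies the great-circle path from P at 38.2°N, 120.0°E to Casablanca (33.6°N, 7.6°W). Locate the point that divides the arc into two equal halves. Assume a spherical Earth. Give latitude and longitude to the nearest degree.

≈ 59°N, 53°E

Write both endpoints as unit vectors p₁, p₂ with components (cos φ cos λ, cos φ sin λ, sin φ).
The central angle between the endpoints is δ = arccos(p₁·p₂) ≈ 1.628 rad (93.3°).
Interpolate at f = 1/2 with slerp weights a = sin((1−f)δ)/sin δ ≈ 0.728, b = sin(fδ)/sin δ ≈ 0.728.
p = a·p₁ + b·p₂ ≈ (0.315, 0.415, 0.853); φ = arcsin(p_z) ≈ 58.58°, λ = atan2(p_y, p_x) ≈ 52.82°.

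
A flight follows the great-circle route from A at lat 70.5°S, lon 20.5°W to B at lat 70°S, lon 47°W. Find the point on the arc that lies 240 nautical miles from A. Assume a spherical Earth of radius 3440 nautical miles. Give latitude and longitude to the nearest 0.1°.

Convert each endpoint to a unit vector on the sphere (x = cos φ cos λ, y = cos φ sin λ, z = sin φ).
The central angle between the endpoints is δ = arccos(p₁·p₂) ≈ 0.155 rad (8.9°). The total great-circle distance is δ·R ≈ 0.155 × 3440 ≈ 534 nmi, so the target fraction is f = 240/534 ≈ 0.449.
Interpolate at f ≈ 0.449 with slerp weights a = sin((1−f)δ)/sin δ ≈ 0.552, b = sin(fδ)/sin δ ≈ 0.451.
p = a·p₁ + b·p₂ ≈ (0.278, -0.177, -0.944); φ = arcsin(p_z) ≈ -70.76°, λ = atan2(p_y, p_x) ≈ -32.55°.

≈ lat 70.8°S, lon 32.5°W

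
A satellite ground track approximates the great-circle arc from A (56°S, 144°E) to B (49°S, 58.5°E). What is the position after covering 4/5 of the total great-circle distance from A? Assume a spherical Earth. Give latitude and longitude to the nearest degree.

≈ (55°S, 71°E)

The haversine formula gives a central angle δ ≈ 0.857 rad (49.1°) between the endpoints.
Interpolate at f = 4/5 with slerp weights a = sin((1−f)δ)/sin δ ≈ 0.226, b = sin(fδ)/sin δ ≈ 0.838.
p = a·p₁ + b·p₂ ≈ (0.185, 0.543, -0.819); φ = arcsin(p_z) ≈ -55.01°, λ = atan2(p_y, p_x) ≈ 71.17°.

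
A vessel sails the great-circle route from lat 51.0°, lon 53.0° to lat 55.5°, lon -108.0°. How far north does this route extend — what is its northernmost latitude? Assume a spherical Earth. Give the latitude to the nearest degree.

The great circle lies in the plane with unit normal n̂ = (p₁ × p₂)/|p₁ × p₂|.
Here n̂_z ≈ -0.122; the vertex latitude is φ_max = arccos|n̂_z| ≈ 83.0°.
Check via Clairaut: cos φ_max = |cos φ₁| · sin C = cos(51.0°)·sin(11.2°) ≈ 0.122, again giving ≈ 83.0°.

≈ 83°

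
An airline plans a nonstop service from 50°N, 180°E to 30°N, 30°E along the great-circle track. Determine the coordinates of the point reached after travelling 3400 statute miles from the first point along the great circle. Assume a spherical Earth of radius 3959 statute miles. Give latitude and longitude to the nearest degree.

≈ 70°N, 73°E

Convert each endpoint to a unit vector on the sphere (x = cos φ cos λ, y = cos φ sin λ, z = sin φ).
The central angle between the endpoints is δ = arccos(p₁·p₂) ≈ 1.670 rad (95.7°). The total great-circle distance is δ·R ≈ 1.670 × 3959 ≈ 6612 mi, so the target fraction is f = 3400/6612 ≈ 0.514.
Interpolate at f ≈ 0.514 with slerp weights a = sin((1−f)δ)/sin δ ≈ 0.729, b = sin(fδ)/sin δ ≈ 0.761.
p = a·p₁ + b·p₂ ≈ (0.102, 0.329, 0.939); φ = arcsin(p_z) ≈ 69.82°, λ = atan2(p_y, p_x) ≈ 72.77°.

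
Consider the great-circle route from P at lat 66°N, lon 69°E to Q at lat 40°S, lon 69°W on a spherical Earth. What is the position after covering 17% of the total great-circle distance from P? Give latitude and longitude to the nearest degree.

From cos δ = sin φ₁ sin φ₂ + cos φ₁ cos φ₂ cos Δλ, the central angle is δ ≈ 2.530 rad (145.0°).
Interpolate at f = 0.17 with slerp weights a = sin((1−f)δ)/sin δ ≈ 1.504, b = sin(fδ)/sin δ ≈ 0.726.
p = a·p₁ + b·p₂ ≈ (0.419, 0.052, 0.907); φ = arcsin(p_z) ≈ 65.06°, λ = atan2(p_y, p_x) ≈ 7.02°.

≈ lat 65°N, lon 7°E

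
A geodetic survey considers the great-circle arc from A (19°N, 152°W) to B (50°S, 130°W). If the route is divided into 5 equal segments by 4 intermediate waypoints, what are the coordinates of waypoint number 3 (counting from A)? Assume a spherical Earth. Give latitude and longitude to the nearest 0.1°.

From cos δ = sin φ₁ sin φ₂ + cos φ₁ cos φ₂ cos Δλ, the central angle is δ ≈ 1.251 rad (71.7°).
Interpolate at f = 3/5 with slerp weights a = sin((1−f)δ)/sin δ ≈ 0.505, b = sin(fδ)/sin δ ≈ 0.719.
p = a·p₁ + b·p₂ ≈ (-0.719, -0.578, -0.386); φ = arcsin(p_z) ≈ -22.70°, λ = atan2(p_y, p_x) ≈ -141.19°.

≈ (22.7°S, 141.2°W)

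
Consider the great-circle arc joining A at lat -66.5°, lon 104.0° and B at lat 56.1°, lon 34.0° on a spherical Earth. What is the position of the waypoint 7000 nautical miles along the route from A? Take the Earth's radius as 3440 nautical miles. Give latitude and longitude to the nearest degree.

≈ lat 41°, lon 45°

Convert each endpoint to a unit vector on the sphere (x = cos φ cos λ, y = cos φ sin λ, z = sin φ).
The central angle between the endpoints is δ = arccos(p₁·p₂) ≈ 2.326 rad (133.2°). The total great-circle distance is δ·R ≈ 2.326 × 3440 ≈ 8000 nmi, so the target fraction is f = 7000/8000 ≈ 0.875.
Interpolate at f ≈ 0.875 with slerp weights a = sin((1−f)δ)/sin δ ≈ 0.393, b = sin(fδ)/sin δ ≈ 1.228.
p = a·p₁ + b·p₂ ≈ (0.530, 0.535, 0.658); φ = arcsin(p_z) ≈ 41.16°, λ = atan2(p_y, p_x) ≈ 45.29°.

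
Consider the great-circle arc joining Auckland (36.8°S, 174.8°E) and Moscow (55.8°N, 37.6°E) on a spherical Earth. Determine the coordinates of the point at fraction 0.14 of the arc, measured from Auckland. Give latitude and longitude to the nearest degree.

≈ 21°S, 160°E

Write both endpoints as unit vectors p₁, p₂ with components (cos φ cos λ, cos φ sin λ, sin φ).
The central angle between the endpoints is δ = arccos(p₁·p₂) ≈ 2.542 rad (145.7°).
Interpolate at f = 0.14 with slerp weights a = sin((1−f)δ)/sin δ ≈ 1.447, b = sin(fδ)/sin δ ≈ 0.618.
p = a·p₁ + b·p₂ ≈ (-0.879, 0.317, -0.356); φ = arcsin(p_z) ≈ -20.86°, λ = atan2(p_y, p_x) ≈ 160.18°.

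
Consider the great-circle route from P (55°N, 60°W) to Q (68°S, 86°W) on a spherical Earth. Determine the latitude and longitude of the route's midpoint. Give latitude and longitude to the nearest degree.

Write both endpoints as unit vectors p₁, p₂ with components (cos φ cos λ, cos φ sin λ, sin φ).
The central angle between the endpoints is δ = arccos(p₁·p₂) ≈ 2.173 rad (124.5°).
Interpolate at f = 1/2 with slerp weights a = sin((1−f)δ)/sin δ ≈ 1.074, b = sin(fδ)/sin δ ≈ 1.074.
p = a·p₁ + b·p₂ ≈ (0.336, -0.935, -0.116); φ = arcsin(p_z) ≈ -6.66°, λ = atan2(p_y, p_x) ≈ -70.23°.

≈ (7°S, 70°W)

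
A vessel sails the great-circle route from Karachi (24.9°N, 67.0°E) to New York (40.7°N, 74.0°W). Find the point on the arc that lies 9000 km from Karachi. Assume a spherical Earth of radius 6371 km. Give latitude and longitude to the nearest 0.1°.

≈ (57.7°N, 47.1°W)

Convert each endpoint to a unit vector on the sphere (x = cos φ cos λ, y = cos φ sin λ, z = sin φ).
The central angle between the endpoints is δ = arccos(p₁·p₂) ≈ 1.834 rad (105.1°). The total great-circle distance is δ·R ≈ 1.834 × 6371 ≈ 11682 km, so the target fraction is f = 9000/11682 ≈ 0.770.
Interpolate at f ≈ 0.770 with slerp weights a = sin((1−f)δ)/sin δ ≈ 0.423, b = sin(fδ)/sin δ ≈ 1.023.
p = a·p₁ + b·p₂ ≈ (0.364, -0.392, 0.845); φ = arcsin(p_z) ≈ 57.68°, λ = atan2(p_y, p_x) ≈ -47.14°.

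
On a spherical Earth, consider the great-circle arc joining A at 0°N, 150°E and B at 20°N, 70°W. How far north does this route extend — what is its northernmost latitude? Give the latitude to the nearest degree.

The great circle lies in the plane with unit normal n̂ = (p₁ × p₂)/|p₁ × p₂|.
Here n̂_z ≈ +0.870; the vertex latitude is φ_max = arccos|n̂_z| ≈ 29.5°.

≈ 30°N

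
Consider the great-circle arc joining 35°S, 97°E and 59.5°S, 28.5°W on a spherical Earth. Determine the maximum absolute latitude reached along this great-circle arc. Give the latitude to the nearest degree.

The great circle lies in the plane with unit normal n̂ = (p₁ × p₂)/|p₁ × p₂|.
Here n̂_z ≈ -0.350; the vertex latitude is φ_max = arccos|n̂_z| ≈ 69.5°.
Check via Clairaut: cos φ_max = |cos φ₁| · sin C = cos(35.0°)·sin(154.7°) ≈ 0.350, again giving ≈ 69.5°.

≈ 70°S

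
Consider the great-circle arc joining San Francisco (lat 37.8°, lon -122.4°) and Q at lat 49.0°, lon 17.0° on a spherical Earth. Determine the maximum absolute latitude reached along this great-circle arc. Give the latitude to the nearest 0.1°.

≈ 70.2°

The great circle lies in the plane with unit normal n̂ = (p₁ × p₂)/|p₁ × p₂|.
Here n̂_z ≈ +0.338; the vertex latitude is φ_max = arccos|n̂_z| ≈ 70.2°.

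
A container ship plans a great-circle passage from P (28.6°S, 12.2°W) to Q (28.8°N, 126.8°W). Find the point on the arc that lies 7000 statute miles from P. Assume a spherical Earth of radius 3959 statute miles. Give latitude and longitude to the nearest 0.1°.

≈ (20.5°N, 104.2°W)

Write both endpoints as unit vectors p₁, p₂ with components (cos φ cos λ, cos φ sin λ, sin φ).
The central angle between the endpoints is δ = arccos(p₁·p₂) ≈ 2.154 rad (123.4°). The total great-circle distance is δ·R ≈ 2.154 × 3959 ≈ 8529 mi, so the target fraction is f = 7000/8529 ≈ 0.821.
Interpolate at f ≈ 0.821 with slerp weights a = sin((1−f)δ)/sin δ ≈ 0.451, b = sin(fδ)/sin δ ≈ 1.175.
p = a·p₁ + b·p₂ ≈ (-0.230, -0.908, 0.350); φ = arcsin(p_z) ≈ 20.49°, λ = atan2(p_y, p_x) ≈ -104.18°.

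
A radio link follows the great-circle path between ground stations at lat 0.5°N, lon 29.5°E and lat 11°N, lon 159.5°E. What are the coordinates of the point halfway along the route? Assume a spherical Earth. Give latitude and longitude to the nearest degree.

≈ lat 13°N, lon 93°E

Write both endpoints as unit vectors p₁, p₂ with components (cos φ cos λ, cos φ sin λ, sin φ).
The central angle between the endpoints is δ = arccos(p₁·p₂) ≈ 2.251 rad (129.0°).
Interpolate at f = 1/2 with slerp weights a = sin((1−f)δ)/sin δ ≈ 1.161, b = sin(fδ)/sin δ ≈ 1.161.
p = a·p₁ + b·p₂ ≈ (-0.057, 0.971, 0.232); φ = arcsin(p_z) ≈ 13.40°, λ = atan2(p_y, p_x) ≈ 93.36°.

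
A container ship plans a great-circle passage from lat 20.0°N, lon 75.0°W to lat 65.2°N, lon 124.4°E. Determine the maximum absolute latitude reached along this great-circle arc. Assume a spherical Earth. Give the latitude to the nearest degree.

≈ 82°N

The great circle lies in the plane with unit normal n̂ = (p₁ × p₂)/|p₁ × p₂|.
Here n̂_z ≈ -0.131; the vertex latitude is φ_max = arccos|n̂_z| ≈ 82.5°.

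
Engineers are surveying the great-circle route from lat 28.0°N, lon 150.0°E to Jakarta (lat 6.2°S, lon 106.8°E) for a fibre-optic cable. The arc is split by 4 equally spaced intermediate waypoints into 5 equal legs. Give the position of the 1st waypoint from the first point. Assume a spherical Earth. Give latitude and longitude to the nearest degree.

Convert each endpoint to a unit vector on the sphere (x = cos φ cos λ, y = cos φ sin λ, z = sin φ).
The central angle between the endpoints is δ = arccos(p₁·p₂) ≈ 0.941 rad (53.9°).
Interpolate at f = 1/5 with slerp weights a = sin((1−f)δ)/sin δ ≈ 0.846, b = sin(fδ)/sin δ ≈ 0.231.
p = a·p₁ + b·p₂ ≈ (-0.713, 0.594, 0.372); φ = arcsin(p_z) ≈ 21.85°, λ = atan2(p_y, p_x) ≈ 140.23°.

≈ lat 22°N, lon 140°E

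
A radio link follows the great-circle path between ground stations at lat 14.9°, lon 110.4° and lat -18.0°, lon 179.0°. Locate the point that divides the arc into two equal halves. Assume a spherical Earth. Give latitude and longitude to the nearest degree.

The haversine formula gives a central angle δ ≈ 1.312 rad (75.2°) between the endpoints.
Interpolate at f = 1/2 with slerp weights a = sin((1−f)δ)/sin δ ≈ 0.631, b = sin(fδ)/sin δ ≈ 0.631.
p = a·p₁ + b·p₂ ≈ (-0.813, 0.582, -0.033); φ = arcsin(p_z) ≈ -1.88°, λ = atan2(p_y, p_x) ≈ 144.39°.

≈ lat -2°, lon 144°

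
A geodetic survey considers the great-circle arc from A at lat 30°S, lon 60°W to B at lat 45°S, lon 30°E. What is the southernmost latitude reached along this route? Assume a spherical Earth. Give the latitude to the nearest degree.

≈ 49°S

The great circle lies in the plane with unit normal n̂ = (p₁ × p₂)/|p₁ × p₂|.
Here n̂_z ≈ +0.655; the vertex latitude is φ_max = arccos|n̂_z| ≈ 49.1°.
Check via Clairaut: cos φ_max = |cos φ₁| · sin C = cos(30.0°)·sin(130.9°) ≈ 0.655, again giving ≈ 49.1°.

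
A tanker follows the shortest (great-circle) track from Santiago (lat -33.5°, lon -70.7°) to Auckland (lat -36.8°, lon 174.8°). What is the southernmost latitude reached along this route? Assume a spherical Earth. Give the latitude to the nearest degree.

≈ -53°

The great circle lies in the plane with unit normal n̂ = (p₁ × p₂)/|p₁ × p₂|.
Here n̂_z ≈ -0.608; the vertex latitude is φ_max = arccos|n̂_z| ≈ 52.5°.
Check via Clairaut: cos φ_max = |cos φ₁| · sin C = cos(33.5°)·sin(133.1°) ≈ 0.608, again giving ≈ 52.5°.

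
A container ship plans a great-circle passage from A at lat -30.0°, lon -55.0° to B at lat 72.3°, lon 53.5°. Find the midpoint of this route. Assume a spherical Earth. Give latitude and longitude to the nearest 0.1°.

≈ lat 28.8°, lon -34.5°

Convert each endpoint to a unit vector on the sphere (x = cos φ cos λ, y = cos φ sin λ, z = sin φ).
The central angle between the endpoints is δ = arccos(p₁·p₂) ≈ 2.165 rad (124.0°).
Interpolate at f = 1/2 with slerp weights a = sin((1−f)δ)/sin δ ≈ 1.066, b = sin(fδ)/sin δ ≈ 1.066.
p = a·p₁ + b·p₂ ≈ (0.722, -0.496, 0.482); φ = arcsin(p_z) ≈ 28.85°, λ = atan2(p_y, p_x) ≈ -34.46°.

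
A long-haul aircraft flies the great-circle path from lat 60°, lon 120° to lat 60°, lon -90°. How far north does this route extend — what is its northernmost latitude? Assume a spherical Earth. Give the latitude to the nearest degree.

The great circle lies in the plane with unit normal n̂ = (p₁ × p₂)/|p₁ × p₂|.
Here n̂_z ≈ +0.148; the vertex latitude is φ_max = arccos|n̂_z| ≈ 81.5°.

≈ 82°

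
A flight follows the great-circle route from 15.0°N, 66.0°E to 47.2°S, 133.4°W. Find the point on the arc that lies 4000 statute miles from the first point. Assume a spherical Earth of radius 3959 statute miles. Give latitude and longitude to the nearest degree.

≈ 38°S, 90°E

The haversine formula gives a central angle δ ≈ 2.513 rad (144.0°) between the endpoints. The total great-circle distance is δ·R ≈ 2.513 × 3959 ≈ 9949 mi, so the target fraction is f = 4000/9949 ≈ 0.402.
Interpolate at f ≈ 0.402 with slerp weights a = sin((1−f)δ)/sin δ ≈ 1.697, b = sin(fδ)/sin δ ≈ 1.441.
p = a·p₁ + b·p₂ ≈ (-0.006, 0.786, -0.618); φ = arcsin(p_z) ≈ -38.16°, λ = atan2(p_y, p_x) ≈ 90.43°.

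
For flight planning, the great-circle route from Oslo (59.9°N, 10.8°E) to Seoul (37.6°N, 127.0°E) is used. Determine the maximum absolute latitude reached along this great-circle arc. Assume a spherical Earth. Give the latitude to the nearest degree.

The great circle lies in the plane with unit normal n̂ = (p₁ × p₂)/|p₁ × p₂|.
Here n̂_z ≈ +0.381; the vertex latitude is φ_max = arccos|n̂_z| ≈ 67.6°.

≈ 68°N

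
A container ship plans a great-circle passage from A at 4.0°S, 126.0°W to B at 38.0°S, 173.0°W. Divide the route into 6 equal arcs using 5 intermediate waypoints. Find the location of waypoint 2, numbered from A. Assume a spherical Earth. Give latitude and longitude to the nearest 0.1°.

≈ 16.7°S, 139.3°W

Convert each endpoint to a unit vector on the sphere (x = cos φ cos λ, y = cos φ sin λ, z = sin φ).
The central angle between the endpoints is δ = arccos(p₁·p₂) ≈ 0.953 rad (54.6°).
Interpolate at f = 2/6 with slerp weights a = sin((1−f)δ)/sin δ ≈ 0.728, b = sin(fδ)/sin δ ≈ 0.383.
p = a·p₁ + b·p₂ ≈ (-0.727, -0.624, -0.287); φ = arcsin(p_z) ≈ -16.66°, λ = atan2(p_y, p_x) ≈ -139.33°.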